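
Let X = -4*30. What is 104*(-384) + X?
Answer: -40056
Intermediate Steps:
X = -120
104*(-384) + X = 104*(-384) - 120 = -39936 - 120 = -40056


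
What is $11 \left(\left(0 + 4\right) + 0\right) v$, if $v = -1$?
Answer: $-44$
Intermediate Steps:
$11 \left(\left(0 + 4\right) + 0\right) v = 11 \left(\left(0 + 4\right) + 0\right) \left(-1\right) = 11 \left(4 + 0\right) \left(-1\right) = 11 \cdot 4 \left(-1\right) = 44 \left(-1\right) = -44$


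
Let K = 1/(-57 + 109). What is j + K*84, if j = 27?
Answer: 372/13 ≈ 28.615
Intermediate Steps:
K = 1/52 ≈ 0.019231
j + K*84 = 27 + (1/52)*84 = 27 + 21/13 = 372/13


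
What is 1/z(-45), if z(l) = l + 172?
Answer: 1/127 ≈ 0.0078740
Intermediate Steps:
z(l) = 172 + l
1/z(-45) = 1/(172 - 45) = 1/127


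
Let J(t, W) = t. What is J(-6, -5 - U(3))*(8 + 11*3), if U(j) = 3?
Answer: -246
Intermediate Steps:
J(-6, -5 - U(3))*(8 + 11*3) = -6*(8 + 11*3) = -6*(8 + 33) = -6*41 = -246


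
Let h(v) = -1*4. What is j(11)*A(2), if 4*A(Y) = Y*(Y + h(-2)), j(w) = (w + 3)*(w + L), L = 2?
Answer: -182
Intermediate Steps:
h(v) = -4
j(w) = (2 + w)*(3 + w) (j(w) = (w + 3)*(w + 2) = (3 + w)*(2 + w) = (2 + w)*(3 + w))
A(Y) = Y*(-4 + Y)/4 (A(Y) = (Y*(Y - 4))/4 = (Y*(-4 + Y))/4 = Y*(-4 + Y)/4)
j(11)*A(2) = (6 + 11**2 + 5*11)*((1/4)*2*(-4 + 2)) = (6 + 121 + 55)*((1/4)*2*(-2)) = 182*(-1) = -182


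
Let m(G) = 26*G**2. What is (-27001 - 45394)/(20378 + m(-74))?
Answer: -72395/162754 ≈ -0.44481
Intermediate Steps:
(-27001 - 45394)/(20378 + m(-74)) = (-27001 - 45394)/(20378 + 26*(-74)**2) = -72395/(20378 + 26*5476) = -72395/(20378 + 142376) = -72395/162754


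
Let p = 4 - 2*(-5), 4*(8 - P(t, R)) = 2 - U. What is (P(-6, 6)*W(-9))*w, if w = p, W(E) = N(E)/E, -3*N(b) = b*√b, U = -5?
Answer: -175*I/2 ≈ -87.5*I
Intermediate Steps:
N(b) = -b^(3/2)/3 (N(b) = -b*√b/3 = -b^(3/2)/3)
P(t, R) = 25/4 (P(t, R) = 8 - (2 - 1*(-5))/4 = 8 - (2 + 5)/4 = 8 - ¼*7 = 8 - 7/4 = 25/4)
p = 14 (p = 4 + 10 = 14)
W(E) = -√E/3 (W(E) = (-E^(3/2)/3)/E = -√E/3)
w = 14
(P(-6, 6)*W(-9))*w = (25*(-I)/4)*14 = -25*I/4*14 = -175*I/2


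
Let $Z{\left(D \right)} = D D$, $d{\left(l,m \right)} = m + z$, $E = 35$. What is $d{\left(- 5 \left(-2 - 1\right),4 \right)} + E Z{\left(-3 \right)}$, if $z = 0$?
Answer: $319$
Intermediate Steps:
$d{\left(l,m \right)} = m$ ($d{\left(l,m \right)} = m + 0 = m$)
$Z{\left(D \right)} = D^{2}$
$d{\left(- 5 \left(-2 - 1\right),4 \right)} + E Z{\left(-3 \right)} = 4 + 35 \left(-3\right)^{2} = 4 + 35 \cdot 9 = 4 + 315 = 319$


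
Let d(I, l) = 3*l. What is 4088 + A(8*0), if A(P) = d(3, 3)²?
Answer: 4169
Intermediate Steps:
A(P) = 81 (A(P) = (3*3)² = 9² = 81)
4088 + A(8*0) = 4088 + 81 = 4169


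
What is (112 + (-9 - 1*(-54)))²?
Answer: 24649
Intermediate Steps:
(112 + (-9 - 1*(-54)))² = (112 + (-9 + 54))² = (112 + 45)² = 157² = 24649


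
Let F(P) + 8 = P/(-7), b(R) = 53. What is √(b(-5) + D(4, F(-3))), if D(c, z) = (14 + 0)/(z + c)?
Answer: √1227/5 ≈ 7.0057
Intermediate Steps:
F(P) = -8 - P/7 (F(P) = -8 + P/(-7) = -8 + P*(-⅐) = -8 - P/7)
D(c, z) = 14/(c + z)
√(b(-5) + D(4, F(-3))) = √(53 + 14/(4 + (-8 - ⅐*(-3)))) = √(53 + 14/(4 + (-8 + 3/7))) = √(53 + 14/(4 - 53/7)) = √(53 + 14/(-25/7)) = √(53 + 14*(-7/25)) = √(53 - 98/25) = √(1227/25) = √1227/5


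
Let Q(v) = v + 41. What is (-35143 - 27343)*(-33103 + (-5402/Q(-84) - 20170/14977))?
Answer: 1327118764354854/644011 ≈ 2.0607e+9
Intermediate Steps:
Q(v) = 41 + v
(-35143 - 27343)*(-33103 + (-5402/Q(-84) - 20170/14977)) = (-35143 - 27343)*(-33103 + (-5402/(41 - 84) - 20170/14977)) = -62486*(-33103 + (-5402/(-43) - 20170*1/14977)) = -62486*(-33103 + (-5402*(-1/43) - 20170/14977)) = -62486*(-33103 + (5402/43 - 20170/14977)) = -62486*(-33103 + 80038444/644011) = -62486*(-21238657689/644011) = 1327118764354854/644011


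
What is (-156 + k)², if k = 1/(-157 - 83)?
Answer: 1401828481/57600 ≈ 24337.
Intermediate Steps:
k = -1/240 (k = 1/(-240) = -1/240 ≈ -0.0041667)
(-156 + k)² = (-156 - 1/240)² = (-37441/240)² = 1401828481/57600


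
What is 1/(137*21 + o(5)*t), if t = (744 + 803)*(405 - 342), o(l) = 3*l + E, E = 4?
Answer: 1/1854636 ≈ 5.3919e-7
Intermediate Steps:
o(l) = 4 + 3*l (o(l) = 3*l + 4 = 4 + 3*l)
t = 97461 (t = 1547*63 = 97461)
1/(137*21 + o(5)*t) = 1/(137*21 + (4 + 3*5)*97461) = 1/(2877 + (4 + 15)*97461) = 1/(2877 + 19*97461) = 1/(2877 + 1851759) = 1/1854636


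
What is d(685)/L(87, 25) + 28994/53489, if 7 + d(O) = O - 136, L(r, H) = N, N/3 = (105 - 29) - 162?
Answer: -10755293/6900081 ≈ -1.5587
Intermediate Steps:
N = -258 (N = 3*((105 - 29) - 162) = 3*(76 - 162) = 3*(-86) = -258)
L(r, H) = -258
d(O) = -143 + O (d(O) = -7 + (O - 136) = -7 + (-136 + O) = -143 + O)
d(685)/L(87, 25) + 28994/53489 = (-143 + 685)/(-258) + 28994/53489 = 542*(-1/258) + 28994*(1/53489) = -271/129 + 28994/53489 = -10755293/6900081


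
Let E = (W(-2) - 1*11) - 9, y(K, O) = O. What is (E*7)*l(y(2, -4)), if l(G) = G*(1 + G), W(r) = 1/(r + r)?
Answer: -1701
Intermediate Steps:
W(r) = 1/(2*r)
E = -81/4 (E = ((1/2)/(-2) - 1*11) - 9 = ((1/2)*(-1/2) - 11) - 9 = (-1/4 - 11) - 9 = -45/4 - 9 = -81/4 ≈ -20.250)
(E*7)*l(y(2, -4)) = (-81/4*7)*(-4*(1 - 4)) = -(-567)*(-3) = -567/4*12 = -1701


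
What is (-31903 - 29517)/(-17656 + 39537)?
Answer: -61420/21881 ≈ -2.8070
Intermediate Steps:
(-31903 - 29517)/(-17656 + 39537) = -61420/21881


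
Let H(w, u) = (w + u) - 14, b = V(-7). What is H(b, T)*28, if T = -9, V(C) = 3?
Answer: -560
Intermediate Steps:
b = 3
H(w, u) = -14 + u + w (H(w, u) = (u + w) - 14 = -14 + u + w)
H(b, T)*28 = (-14 - 9 + 3)*28 = -20*28 = -560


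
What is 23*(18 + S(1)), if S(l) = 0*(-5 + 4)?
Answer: 414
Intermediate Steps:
S(l) = 0 (S(l) = 0*(-1) = 0)
23*(18 + S(1)) = 23*(18 + 0) = 23*18 = 414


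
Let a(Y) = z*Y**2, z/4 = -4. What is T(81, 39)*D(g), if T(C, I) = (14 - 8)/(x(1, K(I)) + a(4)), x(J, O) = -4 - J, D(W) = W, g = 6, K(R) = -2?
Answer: -4/29 ≈ -0.13793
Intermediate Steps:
z = -16 (z = 4*(-4) = -16)
a(Y) = -16*Y**2
T(C, I) = -2/87 (T(C, I) = (14 - 8)/((-4 - 1*1) - 16*4**2) = 6/((-4 - 1) - 16*16) = 6/(-5 - 256) = 6/(-261) = 6*(-1/261) = -2/87)
T(81, 39)*D(g) = -2/87*6 = -4/29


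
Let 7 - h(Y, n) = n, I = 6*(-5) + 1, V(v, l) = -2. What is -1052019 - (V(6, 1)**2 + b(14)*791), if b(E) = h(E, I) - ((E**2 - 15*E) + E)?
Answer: -1080499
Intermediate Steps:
I = -29 (I = -30 + 1 = -29)
h(Y, n) = 7 - n
b(E) = 36 - E**2 + 14*E (b(E) = (7 - 1*(-29)) - ((E**2 - 15*E) + E) = (7 + 29) - (E**2 - 14*E) = 36 + (-E**2 + 14*E) = 36 - E**2 + 14*E)
-1052019 - (V(6, 1)**2 + b(14)*791) = -1052019 - ((-2)**2 + (36 - 1*14**2 + 14*14)*791) = -1052019 - (4 + (36 - 1*196 + 196)*791) = -1052019 - (4 + (36 - 196 + 196)*791) = -1052019 - (4 + 36*791) = -1052019 - (4 + 28476) = -1052019 - 1*28480 = -1052019 - 28480 = -1080499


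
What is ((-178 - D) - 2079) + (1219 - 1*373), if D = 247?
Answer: -1658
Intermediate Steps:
((-178 - D) - 2079) + (1219 - 1*373) = ((-178 - 1*247) - 2079) + (1219 - 1*373) = ((-178 - 247) - 2079) + (1219 - 373) = (-425 - 2079) + 846 = -2504 + 846 = -1658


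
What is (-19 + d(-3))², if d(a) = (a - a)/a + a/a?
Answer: 324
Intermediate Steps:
d(a) = 1 (d(a) = 0/a + 1 = 0 + 1 = 1)
(-19 + d(-3))² = (-19 + 1)² = (-18)² = 324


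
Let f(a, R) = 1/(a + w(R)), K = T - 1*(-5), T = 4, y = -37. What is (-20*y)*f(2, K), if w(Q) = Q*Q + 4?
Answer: 740/87 ≈ 8.5058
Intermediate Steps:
K = 9 (K = 4 - 1*(-5) = 4 + 5 = 9)
w(Q) = 4 + Q² (w(Q) = Q² + 4 = 4 + Q²)
f(a, R) = 1/(4 + a + R²) (f(a, R) = 1/(a + (4 + R²)) = 1/(4 + a + R²))
(-20*y)*f(2, K) = (-20*(-37))/(4 + 2 + 9²) = 740/(4 + 2 + 81) = 740/87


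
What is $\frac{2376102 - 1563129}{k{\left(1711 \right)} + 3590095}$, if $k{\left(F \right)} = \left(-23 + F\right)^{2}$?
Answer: $\frac{812973}{6439439} \approx 0.12625$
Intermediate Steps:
$\frac{2376102 - 1563129}{k{\left(1711 \right)} + 3590095} = \frac{2376102 - 1563129}{\left(-23 + 1711\right)^{2} + 3590095} = \frac{812973}{1688^{2} + 3590095} = \frac{812973}{2849344 + 3590095} = \frac{812973}{6439439}$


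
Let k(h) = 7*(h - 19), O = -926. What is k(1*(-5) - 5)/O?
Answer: 203/926 ≈ 0.21922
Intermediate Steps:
k(h) = -133 + 7*h (k(h) = 7*(-19 + h) = -133 + 7*h)
k(1*(-5) - 5)/O = (-133 + 7*(1*(-5) - 5))/(-926) = (-133 + 7*(-5 - 5))*(-1/926) = (-133 + 7*(-10))*(-1/926) = (-133 - 70)*(-1/926) = -203*(-1/926) = 203/926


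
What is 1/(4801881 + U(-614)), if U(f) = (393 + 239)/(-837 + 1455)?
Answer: 309/1483781545 ≈ 2.0825e-7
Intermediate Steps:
U(f) = 316/309 (U(f) = 632/618 = 632*(1/618) = 316/309)
1/(4801881 + U(-614)) = 1/(4801881 + 316/309) = 1/(1483781545/309) = 309/1483781545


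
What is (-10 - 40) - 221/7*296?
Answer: -65766/7 ≈ -9395.1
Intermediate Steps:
(-10 - 40) - 221/7*296 = -50 - 221*1/7*296 = -50 - 221/7*296 = -50 - 65416/7 = -65766/7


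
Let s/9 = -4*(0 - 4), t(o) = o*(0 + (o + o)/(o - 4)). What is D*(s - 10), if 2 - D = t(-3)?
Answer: 4288/7 ≈ 612.57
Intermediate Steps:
t(o) = 2*o²/(-4 + o) (t(o) = o*(0 + (2*o)/(-4 + o)) = o*(0 + 2*o/(-4 + o)) = o*(2*o/(-4 + o)) = 2*o²/(-4 + o))
D = 32/7 (D = 2 - 2*(-3)²/(-4 - 3) = 2 - 2*9/(-7) = 2 - 2*9*(-1)/7 = 2 - 1*(-18/7) = 2 + 18/7 = 32/7 ≈ 4.5714)
s = 144 (s = 9*(-4*(0 - 4)) = 9*(-4*(-4)) = 9*16 = 144)
D*(s - 10) = 32*(144 - 10)/7 = (32/7)*134 = 4288/7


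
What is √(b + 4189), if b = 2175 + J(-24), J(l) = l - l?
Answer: 2*√1591 ≈ 79.775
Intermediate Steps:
J(l) = 0
b = 2175 (b = 2175 + 0 = 2175)
√(b + 4189) = √(2175 + 4189) = √6364 = 2*√1591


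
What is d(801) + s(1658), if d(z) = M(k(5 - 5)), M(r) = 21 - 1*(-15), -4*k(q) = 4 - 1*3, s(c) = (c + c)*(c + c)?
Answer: 10995892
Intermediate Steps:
s(c) = 4*c² (s(c) = (2*c)*(2*c) = 4*c²)
k(q) = -¼ (k(q) = -(4 - 1*3)/4 = -(4 - 3)/4 = -¼*1 = -¼)
M(r) = 36 (M(r) = 21 + 15 = 36)
d(z) = 36
d(801) + s(1658) = 36 + 4*1658² = 36 + 4*2748964 = 36 + 10995856 = 10995892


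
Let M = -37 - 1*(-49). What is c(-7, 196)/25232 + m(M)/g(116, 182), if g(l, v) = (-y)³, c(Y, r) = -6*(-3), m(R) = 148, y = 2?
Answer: -233387/12616 ≈ -18.499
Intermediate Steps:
M = 12 (M = -37 + 49 = 12)
c(Y, r) = 18
g(l, v) = -8 (g(l, v) = (-1*2)³ = (-2)³ = -8)
c(-7, 196)/25232 + m(M)/g(116, 182) = 18/25232 + 148/(-8) = 18*(1/25232) + 148*(-⅛) = 9/12616 - 37/2 = -233387/12616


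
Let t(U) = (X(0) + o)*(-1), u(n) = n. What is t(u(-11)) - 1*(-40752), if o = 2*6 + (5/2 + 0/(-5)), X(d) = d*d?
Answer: 81475/2 ≈ 40738.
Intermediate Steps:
X(d) = d**2
o = 29/2 (o = 12 + (5*(1/2) + 0*(-1/5)) = 12 + (5/2 + 0) = 12 + 5/2 = 29/2 ≈ 14.500)
t(U) = -29/2 (t(U) = (0**2 + 29/2)*(-1) = (0 + 29/2)*(-1) = (29/2)*(-1) = -29/2)
t(u(-11)) - 1*(-40752) = -29/2 - 1*(-40752) = -29/2 + 40752 = 81475/2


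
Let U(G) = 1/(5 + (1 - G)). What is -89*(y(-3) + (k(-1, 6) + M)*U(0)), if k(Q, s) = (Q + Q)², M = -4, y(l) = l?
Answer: 267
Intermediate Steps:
k(Q, s) = 4*Q² (k(Q, s) = (2*Q)² = 4*Q²)
U(G) = 1/(6 - G)
-89*(y(-3) + (k(-1, 6) + M)*U(0)) = -89*(-3 + (4*(-1)² - 4)*(-1/(-6 + 0))) = -89*(-3 + (4*1 - 4)*(-1/(-6))) = -89*(-3 + (4 - 4)*(-1*(-⅙))) = -89*(-3 + 0*(⅙)) = -89*(-3 + 0) = -89*(-3) = 267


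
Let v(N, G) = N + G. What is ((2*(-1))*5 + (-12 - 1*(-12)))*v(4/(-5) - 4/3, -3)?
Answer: 154/3 ≈ 51.333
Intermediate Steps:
v(N, G) = G + N
((2*(-1))*5 + (-12 - 1*(-12)))*v(4/(-5) - 4/3, -3) = ((2*(-1))*5 + (-12 - 1*(-12)))*(-3 + (4/(-5) - 4/3)) = (-2*5 + (-12 + 12))*(-3 + (4*(-⅕) - 4*⅓)) = (-10 + 0)*(-3 + (-⅘ - 4/3)) = -10*(-3 - 32/15) = -10*(-77/15) = 154/3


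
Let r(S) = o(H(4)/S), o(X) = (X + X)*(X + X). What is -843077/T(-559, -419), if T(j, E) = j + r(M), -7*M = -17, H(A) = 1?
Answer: 243649253/161355 ≈ 1510.0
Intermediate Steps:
M = 17/7 (M = -⅐*(-17) = 17/7 ≈ 2.4286)
o(X) = 4*X² (o(X) = (2*X)*(2*X) = 4*X²)
r(S) = 4/S² (r(S) = 4*(1/S)² = 4/S²)
T(j, E) = 196/289 + j (T(j, E) = j + 4/(17/7)² = j + 4*(49/289) = j + 196/289 = 196/289 + j)
-843077/T(-559, -419) = -843077/(196/289 - 559) = -843077/(-161355/289) = -843077*(-289/161355) = 243649253/161355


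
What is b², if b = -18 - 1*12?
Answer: 900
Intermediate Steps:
b = -30 (b = -18 - 12 = -30)
b² = (-30)² = 900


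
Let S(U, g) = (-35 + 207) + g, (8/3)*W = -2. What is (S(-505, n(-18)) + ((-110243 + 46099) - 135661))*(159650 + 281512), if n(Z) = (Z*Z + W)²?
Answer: -335785824099/8 ≈ -4.1973e+10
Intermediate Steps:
W = -¾ (W = (3/8)*(-2) = -¾ ≈ -0.75000)
n(Z) = (-¾ + Z²)² (n(Z) = (Z*Z - ¾)² = (Z² - ¾)² = (-¾ + Z²)²)
S(U, g) = 172 + g
(S(-505, n(-18)) + ((-110243 + 46099) - 135661))*(159650 + 281512) = ((172 + (-3 + 4*(-18)²)²/16) + ((-110243 + 46099) - 135661))*(159650 + 281512) = ((172 + (-3 + 4*324)²/16) + (-64144 - 135661))*441162 = ((172 + (-3 + 1296)²/16) - 199805)*441162 = ((172 + (1/16)*1293²) - 199805)*441162 = ((172 + (1/16)*1671849) - 199805)*441162 = ((172 + 1671849/16) - 199805)*441162 = (1674601/16 - 199805)*441162 = -1522279/16*441162 = -335785824099/8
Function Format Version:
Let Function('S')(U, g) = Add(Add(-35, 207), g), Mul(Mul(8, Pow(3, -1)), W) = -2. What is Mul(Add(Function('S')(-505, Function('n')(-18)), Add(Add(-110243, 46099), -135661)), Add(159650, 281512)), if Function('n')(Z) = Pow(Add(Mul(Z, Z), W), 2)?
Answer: Rational(-335785824099, 8) ≈ -4.1973e+10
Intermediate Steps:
W = Rational(-3, 4) (W = Mul(Rational(3, 8), -2) = Rational(-3, 4) ≈ -0.75000)
Function('n')(Z) = Pow(Add(Rational(-3, 4), Pow(Z, 2)), 2) (Function('n')(Z) = Pow(Add(Mul(Z, Z), Rational(-3, 4)), 2) = Pow(Add(Pow(Z, 2), Rational(-3, 4)), 2) = Pow(Add(Rational(-3, 4), Pow(Z, 2)), 2))
Function('S')(U, g) = Add(172, g)
Mul(Add(Function('S')(-505, Function('n')(-18)), Add(Add(-110243, 46099), -135661)), Add(159650, 281512)) = Mul(Add(Add(172, Mul(Rational(1, 16), Pow(Add(-3, Mul(4, Pow(-18, 2))), 2))), Add(Add(-110243, 46099), -135661)), Add(159650, 281512)) = Mul(Add(Add(172, Mul(Rational(1, 16), Pow(Add(-3, Mul(4, 324)), 2))), Add(-64144, -135661)), 441162) = Mul(Add(Add(172, Mul(Rational(1, 16), Pow(Add(-3, 1296), 2))), -199805), 441162) = Mul(Add(Add(172, Mul(Rational(1, 16), Pow(1293, 2))), -199805), 441162) = Mul(Add(Add(172, Mul(Rational(1, 16), 1671849)), -199805), 441162) = Mul(Add(Add(172, Rational(1671849, 16)), -199805), 441162) = Mul(Add(Rational(1674601, 16), -199805), 441162) = Mul(Rational(-1522279, 16), 441162) = Rational(-335785824099, 8)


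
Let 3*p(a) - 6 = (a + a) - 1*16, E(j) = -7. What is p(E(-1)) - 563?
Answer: -571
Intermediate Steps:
p(a) = -10/3 + 2*a/3 (p(a) = 2 + ((a + a) - 1*16)/3 = 2 + (2*a - 16)/3 = 2 + (-16 + 2*a)/3 = 2 + (-16/3 + 2*a/3) = -10/3 + 2*a/3)
p(E(-1)) - 563 = (-10/3 + (⅔)*(-7)) - 563 = (-10/3 - 14/3) - 563 = -8 - 563 = -571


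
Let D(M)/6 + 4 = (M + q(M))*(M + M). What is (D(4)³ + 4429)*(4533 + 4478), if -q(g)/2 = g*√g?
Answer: -1946336090281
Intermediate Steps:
q(g) = -2*g^(3/2) (q(g) = -2*g*√g = -2*g^(3/2))
D(M) = -24 + 12*M*(M - 2*M^(3/2)) (D(M) = -24 + 6*((M - 2*M^(3/2))*(M + M)) = -24 + 6*((M - 2*M^(3/2))*(2*M)) = -24 + 6*(2*M*(M - 2*M^(3/2))) = -24 + 12*M*(M - 2*M^(3/2)))
(D(4)³ + 4429)*(4533 + 4478) = ((-24 - 24*4^(5/2) + 12*4²)³ + 4429)*(4533 + 4478) = ((-24 - 24*32 + 12*16)³ + 4429)*9011 = ((-24 - 768 + 192)³ + 4429)*9011 = ((-600)³ + 4429)*9011 = (-216000000 + 4429)*9011 = -215995571*9011 = -1946336090281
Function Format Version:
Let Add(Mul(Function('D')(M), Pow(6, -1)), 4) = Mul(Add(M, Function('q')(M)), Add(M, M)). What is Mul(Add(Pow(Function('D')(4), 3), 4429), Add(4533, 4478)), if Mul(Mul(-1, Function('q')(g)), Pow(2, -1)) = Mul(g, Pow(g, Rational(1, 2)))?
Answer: -1946336090281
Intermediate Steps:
Function('q')(g) = Mul(-2, Pow(g, Rational(3, 2))) (Function('q')(g) = Mul(-2, Mul(g, Pow(g, Rational(1, 2)))) = Mul(-2, Pow(g, Rational(3, 2))))
Function('D')(M) = Add(-24, Mul(12, M, Add(M, Mul(-2, Pow(M, Rational(3, 2)))))) (Function('D')(M) = Add(-24, Mul(6, Mul(Add(M, Mul(-2, Pow(M, Rational(3, 2)))), Add(M, M)))) = Add(-24, Mul(6, Mul(Add(M, Mul(-2, Pow(M, Rational(3, 2)))), Mul(2, M)))) = Add(-24, Mul(6, Mul(2, M, Add(M, Mul(-2, Pow(M, Rational(3, 2))))))) = Add(-24, Mul(12, M, Add(M, Mul(-2, Pow(M, Rational(3, 2)))))))
Mul(Add(Pow(Function('D')(4), 3), 4429), Add(4533, 4478)) = Mul(Add(Pow(Add(-24, Mul(-24, Pow(4, Rational(5, 2))), Mul(12, Pow(4, 2))), 3), 4429), Add(4533, 4478)) = Mul(Add(Pow(Add(-24, Mul(-24, 32), Mul(12, 16)), 3), 4429), 9011) = Mul(Add(Pow(Add(-24, -768, 192), 3), 4429), 9011) = Mul(Add(Pow(-600, 3), 4429), 9011) = Mul(Add(-216000000, 4429), 9011) = Mul(-215995571, 9011) = -1946336090281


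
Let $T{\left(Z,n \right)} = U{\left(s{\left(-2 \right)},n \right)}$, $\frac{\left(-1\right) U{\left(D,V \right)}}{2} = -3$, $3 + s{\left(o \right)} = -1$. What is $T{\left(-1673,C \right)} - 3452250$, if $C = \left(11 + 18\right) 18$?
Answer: $-3452244$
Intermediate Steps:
$s{\left(o \right)} = -4$ ($s{\left(o \right)} = -3 - 1 = -4$)
$U{\left(D,V \right)} = 6$ ($U{\left(D,V \right)} = \left(-2\right) \left(-3\right) = 6$)
$C = 522$ ($C = 29 \cdot 18 = 522$)
$T{\left(Z,n \right)} = 6$
$T{\left(-1673,C \right)} - 3452250 = 6 - 3452250 = -3452244$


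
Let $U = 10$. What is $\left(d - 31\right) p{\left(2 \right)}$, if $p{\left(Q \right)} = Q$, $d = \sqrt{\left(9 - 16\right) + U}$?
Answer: $-62 + 2 \sqrt{3} \approx -58.536$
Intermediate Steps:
$d = \sqrt{3}$ ($d = \sqrt{\left(9 - 16\right) + 10} = \sqrt{-7 + 10} = \sqrt{3} \approx 1.732$)
$\left(d - 31\right) p{\left(2 \right)} = \left(\sqrt{3} - 31\right) 2 = \left(-31 + \sqrt{3}\right) 2 = -62 + 2 \sqrt{3}$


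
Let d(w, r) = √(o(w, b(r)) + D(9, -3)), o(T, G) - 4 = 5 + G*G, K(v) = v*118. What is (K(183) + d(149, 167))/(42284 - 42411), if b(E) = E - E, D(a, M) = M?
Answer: -21594/127 - √6/127 ≈ -170.05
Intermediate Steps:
K(v) = 118*v
b(E) = 0
o(T, G) = 9 + G² (o(T, G) = 4 + (5 + G*G) = 4 + (5 + G²) = 9 + G²)
d(w, r) = √6 (d(w, r) = √((9 + 0²) - 3) = √((9 + 0) - 3) = √(9 - 3) = √6)
(K(183) + d(149, 167))/(42284 - 42411) = (118*183 + √6)/(42284 - 42411) = (21594 + √6)/(-127) = (21594 + √6)*(-1/127) = -21594/127 - √6/127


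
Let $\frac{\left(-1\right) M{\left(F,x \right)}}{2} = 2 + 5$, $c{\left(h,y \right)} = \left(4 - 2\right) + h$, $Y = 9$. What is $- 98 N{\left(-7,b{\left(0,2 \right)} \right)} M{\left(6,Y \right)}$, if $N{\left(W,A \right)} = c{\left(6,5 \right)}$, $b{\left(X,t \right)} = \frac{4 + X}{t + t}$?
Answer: $10976$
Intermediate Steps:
$c{\left(h,y \right)} = 2 + h$
$b{\left(X,t \right)} = \frac{4 + X}{2 t}$
$N{\left(W,A \right)} = 8$ ($N{\left(W,A \right)} = 2 + 6 = 8$)
$M{\left(F,x \right)} = -14$ ($M{\left(F,x \right)} = - 2 \left(2 + 5\right) = \left(-2\right) 7 = -14$)
$- 98 N{\left(-7,b{\left(0,2 \right)} \right)} M{\left(6,Y \right)} = \left(-98\right) 8 \left(-14\right) = \left(-784\right) \left(-14\right) = 10976$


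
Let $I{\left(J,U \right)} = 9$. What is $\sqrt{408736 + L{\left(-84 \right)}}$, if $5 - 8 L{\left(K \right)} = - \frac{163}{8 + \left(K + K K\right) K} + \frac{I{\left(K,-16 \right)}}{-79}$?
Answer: $\frac{\sqrt{59756957236970385}}{382360} \approx 639.33$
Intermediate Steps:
$L{\left(K \right)} = \frac{101}{158} + \frac{163}{8 \left(8 + K \left(K + K^{2}\right)\right)}$ ($L{\left(K \right)} = \frac{5}{8} - \frac{- \frac{163}{8 + \left(K + K K\right) K} + \frac{9}{-79}}{8} = \frac{5}{8} - \frac{- \frac{163}{8 + \left(K + K^{2}\right) K} + 9 \left(- \frac{1}{79}\right)}{8} = \frac{5}{8} - \frac{- \frac{163}{8 + K \left(K + K^{2}\right)} - \frac{9}{79}}{8} = \frac{5}{8} - \frac{- \frac{9}{79} - \frac{163}{8 + K \left(K + K^{2}\right)}}{8} = \frac{5}{8} + \left(\frac{9}{632} + \frac{163}{8 \left(8 + K \left(K + K^{2}\right)\right)}\right) = \frac{101}{158} + \frac{163}{8 \left(8 + K \left(K + K^{2}\right)\right)}$)
$\sqrt{408736 + L{\left(-84 \right)}} = \sqrt{408736 + \frac{16109 + 404 \left(-84\right)^{2} + 404 \left(-84\right)^{3}}{632 \left(8 + \left(-84\right)^{2} + \left(-84\right)^{3}\right)}} = \sqrt{408736 + \frac{16109 + 404 \cdot 7056 + 404 \left(-592704\right)}{632 \left(8 + 7056 - 592704\right)}} = \sqrt{408736 + \frac{16109 + 2850624 - 239452416}{632 \left(-585640\right)}} = \sqrt{408736 + \frac{1}{632} \left(- \frac{1}{585640}\right) \left(-236585683\right)} = \sqrt{408736 + \frac{236585683}{370124480}} = \sqrt{\frac{151283436042963}{370124480}} = \frac{\sqrt{59756957236970385}}{382360}$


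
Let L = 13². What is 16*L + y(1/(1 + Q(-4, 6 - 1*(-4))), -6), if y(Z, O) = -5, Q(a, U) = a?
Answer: 2699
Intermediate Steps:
L = 169
16*L + y(1/(1 + Q(-4, 6 - 1*(-4))), -6) = 16*169 - 5 = 2704 - 5 = 2699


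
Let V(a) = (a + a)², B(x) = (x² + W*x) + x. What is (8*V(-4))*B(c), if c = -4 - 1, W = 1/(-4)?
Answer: 10880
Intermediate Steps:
W = -¼ ≈ -0.25000
c = -5
B(x) = x² + 3*x/4 (B(x) = (x² - x/4) + x = x² + 3*x/4)
V(a) = 4*a² (V(a) = (2*a)² = 4*a²)
(8*V(-4))*B(c) = (8*(4*(-4)²))*((¼)*(-5)*(3 + 4*(-5))) = (8*(4*16))*((¼)*(-5)*(3 - 20)) = (8*64)*((¼)*(-5)*(-17)) = 512*(85/4) = 10880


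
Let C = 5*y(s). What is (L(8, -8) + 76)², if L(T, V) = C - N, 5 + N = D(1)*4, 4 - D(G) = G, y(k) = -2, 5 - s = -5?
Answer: 3481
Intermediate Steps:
s = 10 (s = 5 - 1*(-5) = 5 + 5 = 10)
D(G) = 4 - G
C = -10 (C = 5*(-2) = -10)
N = 7 (N = -5 + (4 - 1*1)*4 = -5 + (4 - 1)*4 = -5 + 3*4 = -5 + 12 = 7)
L(T, V) = -17 (L(T, V) = -10 - 1*7 = -10 - 7 = -17)
(L(8, -8) + 76)² = (-17 + 76)² = 59² = 3481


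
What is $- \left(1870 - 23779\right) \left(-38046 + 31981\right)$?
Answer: $-132878085$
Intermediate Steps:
$- \left(1870 - 23779\right) \left(-38046 + 31981\right) = - \left(-21909\right) \left(-6065\right) = \left(-1\right) 132878085 = -132878085$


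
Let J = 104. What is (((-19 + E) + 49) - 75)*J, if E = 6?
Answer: -4056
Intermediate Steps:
(((-19 + E) + 49) - 75)*J = (((-19 + 6) + 49) - 75)*104 = ((-13 + 49) - 75)*104 = (36 - 75)*104 = -39*104 = -4056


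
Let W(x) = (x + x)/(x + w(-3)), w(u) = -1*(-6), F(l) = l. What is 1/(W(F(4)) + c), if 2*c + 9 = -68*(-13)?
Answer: 10/4383 ≈ 0.0022815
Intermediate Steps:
w(u) = 6
c = 875/2 (c = -9/2 + (-68*(-13))/2 = -9/2 + (1/2)*884 = -9/2 + 442 = 875/2 ≈ 437.50)
W(x) = 2*x/(6 + x) (W(x) = (x + x)/(x + 6) = (2*x)/(6 + x) = 2*x/(6 + x))
1/(W(F(4)) + c) = 1/(2*4/(6 + 4) + 875/2) = 1/(2*4/10 + 875/2) = 1/(2*4*(1/10) + 875/2) = 1/(4/5 + 875/2) = 1/(4383/10) = 10/4383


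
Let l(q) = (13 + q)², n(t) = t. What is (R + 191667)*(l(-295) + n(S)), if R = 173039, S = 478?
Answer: 29177209412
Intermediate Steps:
(R + 191667)*(l(-295) + n(S)) = (173039 + 191667)*((13 - 295)² + 478) = 364706*((-282)² + 478) = 364706*(79524 + 478) = 364706*80002 = 29177209412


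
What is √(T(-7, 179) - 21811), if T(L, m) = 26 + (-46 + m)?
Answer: 2*I*√5413 ≈ 147.15*I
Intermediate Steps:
T(L, m) = -20 + m
√(T(-7, 179) - 21811) = √((-20 + 179) - 21811) = √(159 - 21811) = √(-21652) = 2*I*√5413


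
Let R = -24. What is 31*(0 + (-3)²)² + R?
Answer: 2487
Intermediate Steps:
31*(0 + (-3)²)² + R = 31*(0 + (-3)²)² - 24 = 31*(0 + 9)² - 24 = 31*9² - 24 = 31*81 - 24 = 2511 - 24 = 2487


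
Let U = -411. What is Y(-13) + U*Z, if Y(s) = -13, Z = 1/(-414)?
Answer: -1657/138 ≈ -12.007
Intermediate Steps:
Z = -1/414 ≈ -0.0024155
Y(-13) + U*Z = -13 - 411*(-1/414) = -13 + 137/138 = -1657/138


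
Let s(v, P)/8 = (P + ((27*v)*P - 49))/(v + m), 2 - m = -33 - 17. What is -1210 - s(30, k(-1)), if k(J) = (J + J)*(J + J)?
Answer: -62390/41 ≈ -1521.7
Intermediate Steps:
k(J) = 4*J² (k(J) = (2*J)*(2*J) = 4*J²)
m = 52 (m = 2 - (-33 - 17) = 2 - 1*(-50) = 2 + 50 = 52)
s(v, P) = 8*(-49 + P + 27*P*v)/(52 + v) (s(v, P) = 8*((P + ((27*v)*P - 49))/(v + 52)) = 8*((P + (27*P*v - 49))/(52 + v)) = 8*((P + (-49 + 27*P*v))/(52 + v)) = 8*((-49 + P + 27*P*v)/(52 + v)) = 8*(-49 + P + 27*P*v)/(52 + v))
-1210 - s(30, k(-1)) = -1210 - 8*(-49 + 4*(-1)² + 27*(4*(-1)²)*30)/(52 + 30) = -1210 - 8*(-49 + 4*1 + 27*(4*1)*30)/82 = -1210 - 8*(-49 + 4 + 27*4*30)/82 = -1210 - 8*(-49 + 4 + 3240)/82 = -1210 - 8*3195/82 = -1210 - 1*12780/41 = -1210 - 12780/41 = -62390/41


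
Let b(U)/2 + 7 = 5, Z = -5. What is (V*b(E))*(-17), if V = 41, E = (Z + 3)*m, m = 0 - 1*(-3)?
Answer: 2788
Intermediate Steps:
m = 3 (m = 0 + 3 = 3)
E = -6 (E = (-5 + 3)*3 = -2*3 = -6)
b(U) = -4 (b(U) = -14 + 2*5 = -14 + 10 = -4)
(V*b(E))*(-17) = (41*(-4))*(-17) = -164*(-17) = 2788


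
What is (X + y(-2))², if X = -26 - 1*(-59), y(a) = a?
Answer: 961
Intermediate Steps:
X = 33 (X = -26 + 59 = 33)
(X + y(-2))² = (33 - 2)² = 31² = 961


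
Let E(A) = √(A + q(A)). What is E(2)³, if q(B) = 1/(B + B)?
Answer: 27/8 ≈ 3.3750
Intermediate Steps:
q(B) = 1/(2*B)
E(A) = √(A + 1/(2*A))
E(2)³ = (√(2/2 + 4*2)/2)³ = (√(2*(½) + 8)/2)³ = (√(1 + 8)/2)³ = (√9/2)³ = ((½)*3)³ = (3/2)³ = 27/8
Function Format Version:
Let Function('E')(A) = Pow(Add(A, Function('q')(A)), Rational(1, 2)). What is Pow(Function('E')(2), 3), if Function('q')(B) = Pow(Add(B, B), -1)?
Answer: Rational(27, 8) ≈ 3.3750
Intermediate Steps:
Function('q')(B) = Mul(Rational(1, 2), Pow(B, -1)) (Function('q')(B) = Pow(Mul(2, B), -1) = Mul(Rational(1, 2), Pow(B, -1)))
Function('E')(A) = Pow(Add(A, Mul(Rational(1, 2), Pow(A, -1))), Rational(1, 2))
Pow(Function('E')(2), 3) = Pow(Mul(Rational(1, 2), Pow(Add(Mul(2, Pow(2, -1)), Mul(4, 2)), Rational(1, 2))), 3) = Pow(Mul(Rational(1, 2), Pow(Add(Mul(2, Rational(1, 2)), 8), Rational(1, 2))), 3) = Pow(Mul(Rational(1, 2), Pow(Add(1, 8), Rational(1, 2))), 3) = Pow(Mul(Rational(1, 2), Pow(9, Rational(1, 2))), 3) = Pow(Mul(Rational(1, 2), 3), 3) = Pow(Rational(3, 2), 3) = Rational(27, 8)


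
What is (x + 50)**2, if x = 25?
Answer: 5625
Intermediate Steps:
(x + 50)**2 = (25 + 50)**2 = 75**2 = 5625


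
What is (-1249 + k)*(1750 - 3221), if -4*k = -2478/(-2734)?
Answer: 10048064141/5468 ≈ 1.8376e+6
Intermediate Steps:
k = -1239/5468 (k = -(-1239)/(2*(-2734)) = -(-1239)*(-1)/(2*2734) = -¼*1239/1367 = -1239/5468 ≈ -0.22659)
(-1249 + k)*(1750 - 3221) = (-1249 - 1239/5468)*(1750 - 3221) = -6830771/5468*(-1471) = 10048064141/5468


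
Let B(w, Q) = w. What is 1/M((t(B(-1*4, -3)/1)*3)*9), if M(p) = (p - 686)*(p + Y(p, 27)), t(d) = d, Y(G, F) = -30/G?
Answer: 9/769783 ≈ 1.1692e-5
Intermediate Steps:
M(p) = (-686 + p)*(p - 30/p) (M(p) = (p - 686)*(p - 30/p) = (-686 + p)*(p - 30/p))
1/M((t(B(-1*4, -3)/1)*3)*9) = 1/(-30 + (((-1*4/1)*3)*9)² - 686*(-1*4/1)*3*9 + 20580/((((-1*4/1)*3)*9))) = 1/(-30 + ((-4*1*3)*9)² - 686*-4*1*3*9 + 20580/(((-4*1*3)*9))) = 1/(-30 + (-4*3*9)² - 686*(-4*3)*9 + 20580/((-4*3*9))) = 1/(-30 + (-12*9)² - (-8232)*9 + 20580/((-12*9))) = 1/(-30 + (-108)² - 686*(-108) + 20580/(-108)) = 1/(-30 + 11664 + 74088 + 20580*(-1/108)) = 1/(-30 + 11664 + 74088 - 1715/9) = 1/(769783/9) = 9/769783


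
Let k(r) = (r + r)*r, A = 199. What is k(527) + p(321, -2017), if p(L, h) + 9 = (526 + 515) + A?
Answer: 556689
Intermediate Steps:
p(L, h) = 1231 (p(L, h) = -9 + ((526 + 515) + 199) = -9 + (1041 + 199) = -9 + 1240 = 1231)
k(r) = 2*r² (k(r) = (2*r)*r = 2*r²)
k(527) + p(321, -2017) = 2*527² + 1231 = 2*277729 + 1231 = 555458 + 1231 = 556689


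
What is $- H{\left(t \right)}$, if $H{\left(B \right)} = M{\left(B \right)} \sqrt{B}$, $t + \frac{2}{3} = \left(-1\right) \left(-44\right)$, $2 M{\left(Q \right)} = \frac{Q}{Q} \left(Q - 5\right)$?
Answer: $- \frac{115 \sqrt{390}}{18} \approx -126.17$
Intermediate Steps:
$M{\left(Q \right)} = - \frac{5}{2} + \frac{Q}{2}$ ($M{\left(Q \right)} = \frac{\frac{Q}{Q} \left(Q - 5\right)}{2} = \frac{1 \left(-5 + Q\right)}{2} = \frac{-5 + Q}{2} = - \frac{5}{2} + \frac{Q}{2}$)
$t = \frac{130}{3}$ ($t = - \frac{2}{3} - -44 = - \frac{2}{3} + 44 = \frac{130}{3} \approx 43.333$)
$H{\left(B \right)} = \sqrt{B} \left(- \frac{5}{2} + \frac{B}{2}\right)$ ($H{\left(B \right)} = \left(- \frac{5}{2} + \frac{B}{2}\right) \sqrt{B} = \sqrt{B} \left(- \frac{5}{2} + \frac{B}{2}\right)$)
$- H{\left(t \right)} = - \frac{\sqrt{\frac{130}{3}} \left(-5 + \frac{130}{3}\right)}{2} = - \frac{\frac{\sqrt{390}}{3} \cdot 115}{2 \cdot 3} = - \frac{115 \sqrt{390}}{18}$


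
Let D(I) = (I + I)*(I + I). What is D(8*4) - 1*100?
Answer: 3996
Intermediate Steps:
D(I) = 4*I**2 (D(I) = (2*I)*(2*I) = 4*I**2)
D(8*4) - 1*100 = 4*(8*4)**2 - 1*100 = 4*32**2 - 100 = 4*1024 - 100 = 4096 - 100 = 3996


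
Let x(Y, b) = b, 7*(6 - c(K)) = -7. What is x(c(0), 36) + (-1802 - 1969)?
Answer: -3735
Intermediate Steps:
c(K) = 7 (c(K) = 6 - ⅐*(-7) = 6 + 1 = 7)
x(c(0), 36) + (-1802 - 1969) = 36 + (-1802 - 1969) = 36 - 3771 = -3735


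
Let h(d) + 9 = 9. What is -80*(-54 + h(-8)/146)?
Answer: 4320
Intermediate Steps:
h(d) = 0 (h(d) = -9 + 9 = 0)
-80*(-54 + h(-8)/146) = -80*(-54 + 0/146) = -80*(-54 + 0*(1/146)) = -80*(-54 + 0) = -80*(-54) = 4320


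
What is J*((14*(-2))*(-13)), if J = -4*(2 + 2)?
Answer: -5824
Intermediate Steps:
J = -16 (J = -4*4 = -16)
J*((14*(-2))*(-13)) = -16*14*(-2)*(-13) = -(-448)*(-13) = -16*364 = -5824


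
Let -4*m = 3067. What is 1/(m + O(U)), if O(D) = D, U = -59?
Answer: -4/3303 ≈ -0.0012110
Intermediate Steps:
m = -3067/4 (m = -1/4*3067 = -3067/4 ≈ -766.75)
1/(m + O(U)) = 1/(-3067/4 - 59) = 1/(-3303/4) = -4/3303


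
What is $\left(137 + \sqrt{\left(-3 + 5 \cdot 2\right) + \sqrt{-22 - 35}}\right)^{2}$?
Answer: $\left(137 + \sqrt{7 + i \sqrt{57}}\right)^{2} \approx 19582.0 + 359.3 i$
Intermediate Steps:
$\left(137 + \sqrt{\left(-3 + 5 \cdot 2\right) + \sqrt{-22 - 35}}\right)^{2} = \left(137 + \sqrt{\left(-3 + 10\right) + \sqrt{-57}}\right)^{2} = \left(137 + \sqrt{7 + i \sqrt{57}}\right)^{2}$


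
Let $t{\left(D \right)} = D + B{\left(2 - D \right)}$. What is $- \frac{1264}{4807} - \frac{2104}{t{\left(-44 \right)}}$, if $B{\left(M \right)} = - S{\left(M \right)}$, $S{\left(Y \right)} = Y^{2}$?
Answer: $\frac{922961}{1297890} \approx 0.71112$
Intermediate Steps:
$B{\left(M \right)} = - M^{2}$
$t{\left(D \right)} = D - \left(2 - D\right)^{2}$
$- \frac{1264}{4807} - \frac{2104}{t{\left(-44 \right)}} = - \frac{1264}{4807} - \frac{2104}{-44 - \left(-2 - 44\right)^{2}} = \left(-1264\right) \frac{1}{4807} - \frac{2104}{-44 - \left(-46\right)^{2}} = - \frac{1264}{4807} - \frac{2104}{-44 - 2116} = - \frac{1264}{4807} - \frac{2104}{-2160} = - \frac{1264}{4807} - - \frac{263}{270} = - \frac{1264}{4807} + \frac{263}{270} = \frac{922961}{1297890}$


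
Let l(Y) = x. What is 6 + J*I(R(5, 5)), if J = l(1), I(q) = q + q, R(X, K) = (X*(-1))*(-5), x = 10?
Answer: 506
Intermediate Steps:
R(X, K) = 5*X (R(X, K) = -X*(-5) = 5*X)
I(q) = 2*q
l(Y) = 10
J = 10
6 + J*I(R(5, 5)) = 6 + 10*(2*(5*5)) = 6 + 10*(2*25) = 6 + 10*50 = 6 + 500 = 506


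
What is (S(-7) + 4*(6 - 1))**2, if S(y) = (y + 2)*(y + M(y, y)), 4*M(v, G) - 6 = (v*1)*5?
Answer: 133225/16 ≈ 8326.6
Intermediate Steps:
M(v, G) = 3/2 + 5*v/4 (M(v, G) = 3/2 + ((v*1)*5)/4 = 3/2 + (v*5)/4 = 3/2 + (5*v)/4 = 3/2 + 5*v/4)
S(y) = (2 + y)*(3/2 + 9*y/4) (S(y) = (y + 2)*(y + (3/2 + 5*y/4)) = (2 + y)*(3/2 + 9*y/4))
(S(-7) + 4*(6 - 1))**2 = ((3 + 6*(-7) + (9/4)*(-7)**2) + 4*(6 - 1))**2 = ((3 - 42 + (9/4)*49) + 4*5)**2 = ((3 - 42 + 441/4) + 20)**2 = (285/4 + 20)**2 = (365/4)**2 = 133225/16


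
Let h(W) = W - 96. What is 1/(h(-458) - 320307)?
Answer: -1/320861 ≈ -3.1166e-6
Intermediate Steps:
h(W) = -96 + W
1/(h(-458) - 320307) = 1/((-96 - 458) - 320307) = 1/(-554 - 320307) = 1/(-320861) = -1/320861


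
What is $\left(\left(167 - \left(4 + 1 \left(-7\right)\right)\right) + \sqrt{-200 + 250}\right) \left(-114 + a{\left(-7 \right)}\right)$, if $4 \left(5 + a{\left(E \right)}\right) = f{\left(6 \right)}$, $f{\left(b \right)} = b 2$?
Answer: $-19720 - 580 \sqrt{2} \approx -20540.0$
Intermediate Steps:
$f{\left(b \right)} = 2 b$
$a{\left(E \right)} = -2$ ($a{\left(E \right)} = -5 + \frac{2 \cdot 6}{4} = -5 + \frac{1}{4} \cdot 12 = -5 + 3 = -2$)
$\left(\left(167 - \left(4 + 1 \left(-7\right)\right)\right) + \sqrt{-200 + 250}\right) \left(-114 + a{\left(-7 \right)}\right) = \left(\left(167 - \left(4 + 1 \left(-7\right)\right)\right) + \sqrt{-200 + 250}\right) \left(-114 - 2\right) = \left(\left(167 - \left(4 - 7\right)\right) + \sqrt{50}\right) \left(-116\right) = \left(\left(167 - -3\right) + 5 \sqrt{2}\right) \left(-116\right) = \left(\left(167 + 3\right) + 5 \sqrt{2}\right) \left(-116\right) = \left(170 + 5 \sqrt{2}\right) \left(-116\right) = -19720 - 580 \sqrt{2}$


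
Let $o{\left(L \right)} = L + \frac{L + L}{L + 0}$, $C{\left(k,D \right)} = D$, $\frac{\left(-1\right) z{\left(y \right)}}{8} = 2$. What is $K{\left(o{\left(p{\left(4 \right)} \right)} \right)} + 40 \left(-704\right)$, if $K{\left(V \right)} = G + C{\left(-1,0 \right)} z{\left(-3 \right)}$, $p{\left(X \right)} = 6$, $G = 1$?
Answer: $-28159$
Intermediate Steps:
$z{\left(y \right)} = -16$ ($z{\left(y \right)} = \left(-8\right) 2 = -16$)
$o{\left(L \right)} = 2 + L$ ($o{\left(L \right)} = L + \frac{2 L}{L} = L + 2 = 2 + L$)
$K{\left(V \right)} = 1$ ($K{\left(V \right)} = 1 + 0 \left(-16\right) = 1 + 0 = 1$)
$K{\left(o{\left(p{\left(4 \right)} \right)} \right)} + 40 \left(-704\right) = 1 + 40 \left(-704\right) = 1 - 28160 = -28159$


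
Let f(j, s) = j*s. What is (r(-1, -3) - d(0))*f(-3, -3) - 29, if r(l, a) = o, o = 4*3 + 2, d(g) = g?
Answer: 97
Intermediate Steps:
o = 14 (o = 12 + 2 = 14)
r(l, a) = 14
(r(-1, -3) - d(0))*f(-3, -3) - 29 = (14 - 1*0)*(-3*(-3)) - 29 = (14 + 0)*9 - 29 = 14*9 - 29 = 126 - 29 = 97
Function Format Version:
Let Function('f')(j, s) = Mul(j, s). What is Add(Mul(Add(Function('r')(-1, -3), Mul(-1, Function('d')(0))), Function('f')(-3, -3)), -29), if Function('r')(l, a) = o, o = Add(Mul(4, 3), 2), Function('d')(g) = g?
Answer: 97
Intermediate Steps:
o = 14 (o = Add(12, 2) = 14)
Function('r')(l, a) = 14
Add(Mul(Add(Function('r')(-1, -3), Mul(-1, Function('d')(0))), Function('f')(-3, -3)), -29) = Add(Mul(Add(14, Mul(-1, 0)), Mul(-3, -3)), -29) = Add(Mul(Add(14, 0), 9), -29) = Add(Mul(14, 9), -29) = Add(126, -29) = 97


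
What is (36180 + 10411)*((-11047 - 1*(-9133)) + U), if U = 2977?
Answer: 49526233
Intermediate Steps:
(36180 + 10411)*((-11047 - 1*(-9133)) + U) = (36180 + 10411)*((-11047 - 1*(-9133)) + 2977) = 46591*((-11047 + 9133) + 2977) = 46591*(-1914 + 2977) = 46591*1063 = 49526233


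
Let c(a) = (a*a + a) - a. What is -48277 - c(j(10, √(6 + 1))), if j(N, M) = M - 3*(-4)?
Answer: -48428 - 24*√7 ≈ -48492.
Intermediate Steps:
j(N, M) = 12 + M (j(N, M) = M + 12 = 12 + M)
c(a) = a² (c(a) = (a² + a) - a = (a + a²) - a = a²)
-48277 - c(j(10, √(6 + 1))) = -48277 - (12 + √(6 + 1))² = -48277 - (12 + √7)²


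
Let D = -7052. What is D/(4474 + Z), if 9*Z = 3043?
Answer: -63468/43309 ≈ -1.4655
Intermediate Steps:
Z = 3043/9 (Z = (⅑)*3043 = 3043/9 ≈ 338.11)
D/(4474 + Z) = -7052/(4474 + 3043/9) = -7052/43309/9 = -7052*9/43309 = -63468/43309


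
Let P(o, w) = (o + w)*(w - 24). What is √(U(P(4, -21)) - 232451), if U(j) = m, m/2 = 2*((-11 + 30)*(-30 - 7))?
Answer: I*√235263 ≈ 485.04*I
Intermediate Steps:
P(o, w) = (-24 + w)*(o + w) (P(o, w) = (o + w)*(-24 + w) = (-24 + w)*(o + w))
m = -2812 (m = 2*(2*((-11 + 30)*(-30 - 7))) = 2*(2*(19*(-37))) = 2*(2*(-703)) = 2*(-1406) = -2812)
U(j) = -2812
√(U(P(4, -21)) - 232451) = √(-2812 - 232451) = √(-235263) = I*√235263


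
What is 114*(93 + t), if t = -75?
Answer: 2052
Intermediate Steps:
114*(93 + t) = 114*(93 - 75) = 114*18 = 2052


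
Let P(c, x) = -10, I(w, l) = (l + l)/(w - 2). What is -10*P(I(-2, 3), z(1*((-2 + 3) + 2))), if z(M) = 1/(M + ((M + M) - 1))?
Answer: 100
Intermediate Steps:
I(w, l) = 2*l/(-2 + w) (I(w, l) = (2*l)/(-2 + w) = 2*l/(-2 + w))
z(M) = 1/(-1 + 3*M) (z(M) = 1/(M + (2*M - 1)) = 1/(M + (-1 + 2*M)) = 1/(-1 + 3*M))
-10*P(I(-2, 3), z(1*((-2 + 3) + 2))) = -10*(-10) = 100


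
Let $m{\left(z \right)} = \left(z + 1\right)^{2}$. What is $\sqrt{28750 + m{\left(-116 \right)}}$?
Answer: $5 \sqrt{1679} \approx 204.88$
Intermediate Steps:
$m{\left(z \right)} = \left(1 + z\right)^{2}$
$\sqrt{28750 + m{\left(-116 \right)}} = \sqrt{28750 + \left(1 - 116\right)^{2}} = \sqrt{28750 + \left(-115\right)^{2}} = \sqrt{28750 + 13225} = \sqrt{41975} = 5 \sqrt{1679}$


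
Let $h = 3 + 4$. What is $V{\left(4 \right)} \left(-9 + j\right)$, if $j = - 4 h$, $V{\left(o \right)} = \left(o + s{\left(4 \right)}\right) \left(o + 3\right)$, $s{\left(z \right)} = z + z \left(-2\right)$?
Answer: $0$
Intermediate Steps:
$s{\left(z \right)} = - z$ ($s{\left(z \right)} = z - 2 z = - z$)
$h = 7$
$V{\left(o \right)} = \left(-4 + o\right) \left(3 + o\right)$ ($V{\left(o \right)} = \left(o - 4\right) \left(o + 3\right) = \left(o - 4\right) \left(3 + o\right) = \left(-4 + o\right) \left(3 + o\right)$)
$j = -28$ ($j = \left(-4\right) 7 = -28$)
$V{\left(4 \right)} \left(-9 + j\right) = \left(-12 + 4^{2} - 4\right) \left(-9 - 28\right) = \left(-12 + 16 - 4\right) \left(-37\right) = 0 \left(-37\right) = 0$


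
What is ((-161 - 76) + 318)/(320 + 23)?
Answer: 81/343 ≈ 0.23615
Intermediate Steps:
((-161 - 76) + 318)/(320 + 23) = (-237 + 318)/343 = 81*(1/343) = 81/343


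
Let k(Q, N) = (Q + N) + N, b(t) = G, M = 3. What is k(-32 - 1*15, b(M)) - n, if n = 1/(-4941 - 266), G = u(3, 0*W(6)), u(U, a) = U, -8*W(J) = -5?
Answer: -213486/5207 ≈ -41.000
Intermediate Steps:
W(J) = 5/8 (W(J) = -1/8*(-5) = 5/8)
G = 3
b(t) = 3
k(Q, N) = Q + 2*N (k(Q, N) = (N + Q) + N = Q + 2*N)
n = -1/5207 (n = 1/(-5207) = -1/5207 ≈ -0.00019205)
k(-32 - 1*15, b(M)) - n = ((-32 - 1*15) + 2*3) - 1*(-1/5207) = ((-32 - 15) + 6) + 1/5207 = (-47 + 6) + 1/5207 = -41 + 1/5207 = -213486/5207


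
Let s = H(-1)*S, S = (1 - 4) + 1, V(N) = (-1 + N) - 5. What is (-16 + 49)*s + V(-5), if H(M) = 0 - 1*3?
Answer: 187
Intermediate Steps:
H(M) = -3 (H(M) = 0 - 3 = -3)
V(N) = -6 + N
S = -2 (S = -3 + 1 = -2)
s = 6 (s = -3*(-2) = 6)
(-16 + 49)*s + V(-5) = (-16 + 49)*6 + (-6 - 5) = 33*6 - 11 = 198 - 11 = 187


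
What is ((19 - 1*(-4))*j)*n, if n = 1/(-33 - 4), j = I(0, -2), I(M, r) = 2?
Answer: -46/37 ≈ -1.2432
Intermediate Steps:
j = 2
n = -1/37 (n = 1/(-37) = -1/37 ≈ -0.027027)
((19 - 1*(-4))*j)*n = ((19 - 1*(-4))*2)*(-1/37) = ((19 + 4)*2)*(-1/37) = (23*2)*(-1/37) = 46*(-1/37) = -46/37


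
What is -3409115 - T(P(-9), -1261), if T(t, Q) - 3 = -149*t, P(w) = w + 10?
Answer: -3408969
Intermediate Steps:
P(w) = 10 + w
T(t, Q) = 3 - 149*t
-3409115 - T(P(-9), -1261) = -3409115 - (3 - 149*(10 - 9)) = -3409115 - (3 - 149*1) = -3409115 - (3 - 149) = -3409115 - 1*(-146) = -3409115 + 146 = -3408969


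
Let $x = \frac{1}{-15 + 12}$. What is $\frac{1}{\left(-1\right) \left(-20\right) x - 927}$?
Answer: $- \frac{3}{2801} \approx -0.001071$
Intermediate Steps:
$x = - \frac{1}{3}$ ($x = \frac{1}{-3} = - \frac{1}{3} \approx -0.33333$)
$\frac{1}{\left(-1\right) \left(-20\right) x - 927} = \frac{1}{\left(-1\right) \left(-20\right) \left(- \frac{1}{3}\right) - 927} = \frac{1}{20 \left(- \frac{1}{3}\right) - 927} = \frac{1}{- \frac{20}{3} - 927} = \frac{1}{- \frac{2801}{3}} = - \frac{3}{2801}$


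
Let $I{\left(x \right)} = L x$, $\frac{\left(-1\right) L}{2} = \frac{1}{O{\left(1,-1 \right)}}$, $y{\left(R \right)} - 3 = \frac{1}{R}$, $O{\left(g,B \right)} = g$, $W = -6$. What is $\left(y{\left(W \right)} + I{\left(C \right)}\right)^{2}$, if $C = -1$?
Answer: $\frac{841}{36} \approx 23.361$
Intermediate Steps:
$y{\left(R \right)} = 3 + \frac{1}{R}$
$L = -2$ ($L = - \frac{2}{1} = \left(-2\right) 1 = -2$)
$I{\left(x \right)} = - 2 x$
$\left(y{\left(W \right)} + I{\left(C \right)}\right)^{2} = \left(\left(3 + \frac{1}{-6}\right) - -2\right)^{2} = \left(\left(3 - \frac{1}{6}\right) + 2\right)^{2} = \left(\frac{17}{6} + 2\right)^{2} = \left(\frac{29}{6}\right)^{2} = \frac{841}{36}$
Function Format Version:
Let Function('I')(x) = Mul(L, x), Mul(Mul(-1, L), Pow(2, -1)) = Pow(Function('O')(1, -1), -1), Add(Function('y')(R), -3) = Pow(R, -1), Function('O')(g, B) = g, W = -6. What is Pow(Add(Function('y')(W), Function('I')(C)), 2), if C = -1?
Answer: Rational(841, 36) ≈ 23.361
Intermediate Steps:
Function('y')(R) = Add(3, Pow(R, -1))
L = -2 (L = Mul(-2, Pow(1, -1)) = Mul(-2, 1) = -2)
Function('I')(x) = Mul(-2, x)
Pow(Add(Function('y')(W), Function('I')(C)), 2) = Pow(Add(Add(3, Pow(-6, -1)), Mul(-2, -1)), 2) = Pow(Add(Add(3, Rational(-1, 6)), 2), 2) = Pow(Add(Rational(17, 6), 2), 2) = Pow(Rational(29, 6), 2) = Rational(841, 36)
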